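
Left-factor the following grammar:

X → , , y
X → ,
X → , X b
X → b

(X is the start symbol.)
X → , X'
X' → , y
X' → ε
X' → X b
X → b

Left-factoring transforms A → αβ₁ | αβ₂ into A → αA' and A' → β₁ | β₂
(α is the longest common prefix among the alternatives). Repeat until
no nonterminal has two alternatives with a common prefix.

Round 1: X has alternatives sharing prefix ','. Introduce X': X → , X'
  Add: X' → , y
  Add: X' → ε
  Add: X' → X b

No remaining common prefixes — done.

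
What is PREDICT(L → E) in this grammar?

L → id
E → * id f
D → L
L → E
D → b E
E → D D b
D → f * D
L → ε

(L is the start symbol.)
PREDICT(L → E) = (FIRST(RHS) \ {ε}) ∪ (FOLLOW(L) if ε ∈ FIRST(RHS), i.e. RHS ⇒* ε)
FIRST(E) = { '*', 'b', 'f', 'id' }
FIRST(E) = { '*', 'b', 'f', 'id' }
ε ∉ FIRST(E), so FOLLOW(L) is not added.
PREDICT(L → E) = { '*', 'b', 'f', 'id' }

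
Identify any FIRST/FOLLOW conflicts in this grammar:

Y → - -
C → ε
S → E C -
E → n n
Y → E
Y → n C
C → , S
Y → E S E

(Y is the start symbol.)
No FIRST/FOLLOW conflicts.

A FIRST/FOLLOW conflict occurs when a non-terminal N has a nullable alternative N → β (β ⇒* ε) and another alternative N → α with FIRST(α) ∩ FOLLOW(N) ≠ ∅: on such a lookahead the parser cannot decide between expanding α and letting N vanish via β.

Nullable non-terminals: C.

C: nullable alternative(s) C → ε; FOLLOW(C) = { $, '-' }
  C → ε: FIRST \ {ε} = { } — this is the only nullable alternative, skip
  C → , S: FIRST \ {ε} = { ',' } — disjoint from FOLLOW(C)

E, S, Y have no nullable alternative, so no FIRST/FOLLOW check is needed there.

No FIRST/FOLLOW conflicts found.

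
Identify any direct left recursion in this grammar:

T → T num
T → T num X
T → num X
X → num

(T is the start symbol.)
Yes, T is left-recursive

Direct left recursion occurs when N → N α for some non-terminal N (the right-hand side begins with the left-hand side itself).

T → T num: LEFT RECURSIVE (starts with T)
T → T num X: LEFT RECURSIVE (starts with T)
T → num X: starts with num
X → num: starts with num

The grammar has direct left recursion on: T.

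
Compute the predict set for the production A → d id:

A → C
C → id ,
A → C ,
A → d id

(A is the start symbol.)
{ 'd' }

PREDICT(A → d id) = (FIRST(RHS) \ {ε}) ∪ (FOLLOW(A) if ε ∈ FIRST(RHS), i.e. RHS ⇒* ε)
FIRST(d id) = { 'd' }
ε ∉ FIRST(d id), so FOLLOW(A) is not added.
PREDICT(A → d id) = { 'd' }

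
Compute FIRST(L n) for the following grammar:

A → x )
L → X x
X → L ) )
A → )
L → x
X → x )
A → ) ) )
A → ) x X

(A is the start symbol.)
FIRST sets of the non-terminals involved (from the grammar, by fixed-point iteration):
  FIRST(L) = { 'x' }

To compute FIRST(L n), process the symbols left to right:
Symbol L is a non-terminal. Add FIRST(L) \ {ε} = { 'x' }
L is not nullable (ε ∉ FIRST(L)), so stop here.
FIRST(L n) = { 'x' }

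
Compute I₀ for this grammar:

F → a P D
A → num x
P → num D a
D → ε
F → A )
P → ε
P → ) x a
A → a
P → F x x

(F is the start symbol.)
{ [A → . a], [A → . num x], [F → . A )], [F → . a P D], [F' → . F] }

First, augment the grammar with F' → F
I₀ = CLOSURE({ [F' → . F] }):
  [F' → . F] has the dot before F: add [F → . a P D], [F → . A )]
  [F → . A )] has the dot before A: add [A → . num x], [A → . a]
No further items can be added.

I₀ = { [A → . a], [A → . num x], [F → . A )], [F → . a P D], [F' → . F] }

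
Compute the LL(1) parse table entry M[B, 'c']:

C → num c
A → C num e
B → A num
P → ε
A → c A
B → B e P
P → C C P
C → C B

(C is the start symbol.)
To find M[B, 'c'], we find productions for B where 'c' is in the predict set (PREDICT(N → α) = (FIRST(α) \ {ε}) ∪ (FOLLOW(N) if α ⇒* ε)).

Relevant sets:
  FIRST(A) = { 'c', 'num' }
  FIRST(B) = { 'c', 'num' }

B → A num: PREDICT = { 'c', 'num' }
  'c' is in predict set, so this production goes in M[B, 'c']
B → B e P: PREDICT = { 'c', 'num' }
  'c' is in predict set, so this production goes in M[B, 'c']

M[B, 'c'] = B → A num, B → B e P  (a multiply-defined cell — the grammar is not LL(1))

Answer: B → A num, B → B e P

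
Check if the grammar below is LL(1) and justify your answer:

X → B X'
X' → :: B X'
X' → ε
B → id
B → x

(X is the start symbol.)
A grammar is LL(1) if for each non-terminal N with multiple productions, the predict sets of those productions are pairwise disjoint, where PREDICT(N → α) = (FIRST(α) \ {ε}) ∪ (FOLLOW(N) if α ⇒* ε).

Relevant sets:
  FOLLOW(X') = { $ }

For X':
  PREDICT(X' → :: B X') = { '::' }
  PREDICT(X' → ε) = { $ }
For B:
  PREDICT(B → id) = { 'id' }
  PREDICT(B → x) = { 'x' }
X has a single production, so nothing to check there.

All predict sets are disjoint. The grammar IS LL(1).

Answer: Yes, the grammar is LL(1).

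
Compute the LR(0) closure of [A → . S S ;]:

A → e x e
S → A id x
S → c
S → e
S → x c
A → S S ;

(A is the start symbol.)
To compute CLOSURE, for each item [A → α.Bβ] where B is a non-terminal, add [B → .γ] for all productions B → γ; repeat for the newly added items until nothing changes.

Start with: [A → . S S ;]
  [A → . S S ;] has the dot before S: add [S → . A id x], [S → . c], [S → . e], [S → . x c]
  [S → . A id x] has the dot before A: add [A → . e x e]
No further items can be added.

CLOSURE = { [A → . S S ;], [A → . e x e], [S → . A id x], [S → . c], [S → . e], [S → . x c] }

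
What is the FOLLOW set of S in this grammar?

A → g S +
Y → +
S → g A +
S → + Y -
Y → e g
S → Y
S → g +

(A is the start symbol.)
{ '+' }

To compute FOLLOW(S), find every occurrence of S on a right-hand side N → α S β: add FIRST(β) \ {ε}, and if β is empty or nullable also add FOLLOW(N). Iterate to a fixed point.

In A → g S +: S is followed by '+', add FIRST('+') \ {ε} = { '+' }

Taking the union: FOLLOW(S) = { '+' }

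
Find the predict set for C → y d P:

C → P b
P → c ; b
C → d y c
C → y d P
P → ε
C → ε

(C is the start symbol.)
{ 'y' }

PREDICT(C → y d P) = (FIRST(RHS) \ {ε}) ∪ (FOLLOW(C) if ε ∈ FIRST(RHS), i.e. RHS ⇒* ε)
FIRST(y d P) = { 'y' }
ε ∉ FIRST(y d P), so FOLLOW(C) is not added.
PREDICT(C → y d P) = { 'y' }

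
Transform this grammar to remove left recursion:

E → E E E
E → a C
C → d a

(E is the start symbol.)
E → a C E'
E' → E E E'
E' → ε
C → d a

E is directly left-recursive. The standard transformation for
  A → A α₁ | ... | A α_m | β₁ | ... | β_n
is
  A  → β₁ A' | ... | β_n A'
  A' → α₁ A' | ... | α_m A' | ε

E → a C becomes E → a C E'
E → E E E becomes E' → E E E'
Add E' → ε

Productions for other non-terminals are unchanged:
  C → d a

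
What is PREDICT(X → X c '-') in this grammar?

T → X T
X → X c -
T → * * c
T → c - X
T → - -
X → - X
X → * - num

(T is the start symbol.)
{ '*', '-' }

PREDICT(X → X c '-') = (FIRST(RHS) \ {ε}) ∪ (FOLLOW(X) if ε ∈ FIRST(RHS), i.e. RHS ⇒* ε)
FIRST(X) = { '*', '-' }
FIRST(X c '-') = { '*', '-' }
ε ∉ FIRST(X c '-'), so FOLLOW(X) is not added.
PREDICT(X → X c '-') = { '*', '-' }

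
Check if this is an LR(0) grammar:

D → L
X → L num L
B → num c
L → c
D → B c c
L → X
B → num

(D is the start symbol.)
A grammar is LR(0) if no state in the canonical LR(0) collection has:
  - both a shift item (dot before a terminal) and a complete item (shift-reduce conflict), or
  - two or more complete items (reduce-reduce conflict; the accept item [D' → D .] counts as a complete item here).

Augment with D' → D and build the canonical LR(0) collection (I0 = CLOSURE({[D' → . D]}), then GOTO on every symbol after a dot until no new states appear). It has 12 states:
  I0: { [B → . num c], [B → . num], [D → . B c c], [D → . L], [D' → . D], [L → . X], [L → . c], [X → . L num L] }  — shift
  I1: { [D → B . c c] }  — shift
  I2: { [D' → D .] }  — accept
  I3: { [D → L .], [X → L . num L] }  — shift, reduce
  I4: { [L → X .] }  — reduce
  I5: { [L → c .] }  — reduce
  I6: { [B → num . c], [B → num .] }  — shift, reduce
  I7: { [B → num c .] }  — reduce
  I8: { [L → . X], [L → . c], [X → . L num L], [X → L num . L] }  — shift
  I9: { [X → L . num L], [X → L num L .] }  — shift, reduce
  I10: { [D → B c . c] }  — shift
  I11: { [D → B c c .] }  — reduce

Conflict in state I3:
  Shift-reduce conflict between [D → L .] and [X → L . num L]
So the grammar is NOT LR(0).

Answer: No. Shift-reduce conflict between [D → L .] and [X → L . num L]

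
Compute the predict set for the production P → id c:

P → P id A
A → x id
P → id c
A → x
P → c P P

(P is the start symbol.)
PREDICT(P → id c) = (FIRST(RHS) \ {ε}) ∪ (FOLLOW(P) if ε ∈ FIRST(RHS), i.e. RHS ⇒* ε)
FIRST(id c) = { 'id' }
ε ∉ FIRST(id c), so FOLLOW(P) is not added.
PREDICT(P → id c) = { 'id' }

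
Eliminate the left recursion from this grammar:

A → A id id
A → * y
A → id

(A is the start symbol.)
A → * y A'
A → id A'
A' → id id A'
A' → ε

A is directly left-recursive. The standard transformation for
  A → A α₁ | ... | A α_m | β₁ | ... | β_n
is
  A  → β₁ A' | ... | β_n A'
  A' → α₁ A' | ... | α_m A' | ε

A → * y becomes A → * y A'
A → id becomes A → id A'
A → A id id becomes A' → id id A'
Add A' → ε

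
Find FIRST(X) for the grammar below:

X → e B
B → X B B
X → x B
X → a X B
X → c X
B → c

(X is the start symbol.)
{ 'a', 'c', 'e', 'x' }

To compute FIRST(X), examine every production with X on the left-hand side, reading each right-hand side left to right until a non-nullable symbol is reached.

From X → e B:
  - e is a terminal: add 'e' and stop
From X → x B:
  - x is a terminal: add 'x' and stop
From X → a X B:
  - a is a terminal: add 'a' and stop
From X → c X:
  - c is a terminal: add 'c' and stop

Collecting: FIRST(X) = { 'a', 'c', 'e', 'x' }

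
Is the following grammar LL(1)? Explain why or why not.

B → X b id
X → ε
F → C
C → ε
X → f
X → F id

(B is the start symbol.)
Relevant sets:
  FIRST(F) = { ε }
  FOLLOW(X) = { 'b' }

For X:
  PREDICT(X → ε) = { 'b' }
  PREDICT(X → f) = { 'f' }
  PREDICT(X → F id) = { 'id' }
B, F, C have a single production, so nothing to check there.

All predict sets are disjoint. The grammar IS LL(1).

Answer: Yes, the grammar is LL(1).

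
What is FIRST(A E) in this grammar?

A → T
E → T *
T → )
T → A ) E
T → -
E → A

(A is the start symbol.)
{ ')', '-' }

FIRST sets of the non-terminals involved (from the grammar, by fixed-point iteration):
  FIRST(A) = { ')', '-' }

To compute FIRST(A E), process the symbols left to right:
Symbol A is a non-terminal. Add FIRST(A) \ {ε} = { ')', '-' }
A is not nullable (ε ∉ FIRST(A)), so stop here.
FIRST(A E) = { ')', '-' }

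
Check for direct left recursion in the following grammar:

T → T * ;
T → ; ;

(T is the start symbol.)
Yes, T is left-recursive

T → T * ;: LEFT RECURSIVE (starts with T)
T → ; ;: starts with ';'

The grammar has direct left recursion on: T.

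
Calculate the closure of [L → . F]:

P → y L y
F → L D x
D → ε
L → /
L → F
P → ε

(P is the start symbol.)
Start with: [L → . F]
  [L → . F] has the dot before F: add [F → . L D x]
  [F → . L D x] has the dot before L: add [L → . /]
No further items can be added.

CLOSURE = { [F → . L D x], [L → . /], [L → . F] }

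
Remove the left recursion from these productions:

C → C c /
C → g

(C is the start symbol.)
C is directly left-recursive. The standard transformation for
  A → A α₁ | ... | A α_m | β₁ | ... | β_n
is
  A  → β₁ A' | ... | β_n A'
  A' → α₁ A' | ... | α_m A' | ε

C → g becomes C → g C'
C → C c / becomes C' → c / C'
Add C' → ε

Resulting grammar:
C → g C'
C' → c / C'
C' → ε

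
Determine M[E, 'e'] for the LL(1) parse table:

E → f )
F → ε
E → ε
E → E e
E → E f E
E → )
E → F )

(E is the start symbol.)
To find M[E, 'e'], we find productions for E where 'e' is in the predict set (PREDICT(N → α) = (FIRST(α) \ {ε}) ∪ (FOLLOW(N) if α ⇒* ε)).

Relevant sets:
  FIRST(E) = { ')', 'e', 'f', ε }
  FIRST(F) = { ε }
  FOLLOW(E) = { $, 'e', 'f' }

E → f ): PREDICT = { 'f' }
E → ε: PREDICT = { $, 'e', 'f' }
  'e' is in predict set, so this production goes in M[E, 'e']
E → E e: PREDICT = { ')', 'e', 'f' }
  'e' is in predict set, so this production goes in M[E, 'e']
E → E f E: PREDICT = { ')', 'e', 'f' }
  'e' is in predict set, so this production goes in M[E, 'e']
E → ): PREDICT = { ')' }
E → F ): PREDICT = { ')' }

M[E, 'e'] = E → ε, E → E e, E → E f E  (a multiply-defined cell — the grammar is not LL(1))

Answer: E → ε, E → E e, E → E f E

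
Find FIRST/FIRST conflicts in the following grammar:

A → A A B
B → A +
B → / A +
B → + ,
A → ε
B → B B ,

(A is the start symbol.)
A FIRST/FIRST conflict occurs when two productions N → α and N → β for the same non-terminal have FIRST(α) ∩ FIRST(β) ≠ ∅ (with ε ∈ FIRST of a nullable right-hand side, so two nullable alternatives also conflict).

FIRST sets of the non-terminals at (or reachable through a nullable prefix from) the front of some alternative:
  FIRST(A) = { '+', '/', ε }
  FIRST(B) = { '+', '/' }

Productions for A:
  A → A A B: FIRST = { '+', '/' }
  A → ε: FIRST = { ε }
Productions for B:
  B → A +: FIRST = { '+', '/' }
  B → / A +: FIRST = { '/' }
  B → + ,: FIRST = { '+' }
  B → B B ,: FIRST = { '+', '/' }

Conflict for B: B → A + and B → / A +
  Overlap: { '/' }
Conflict for B: B → A + and B → + ,
  Overlap: { '+' }
Conflict for B: B → A + and B → B B ,
  Overlap: { '+', '/' }
Conflict for B: B → / A + and B → B B ,
  Overlap: { '/' }
Conflict for B: B → + , and B → B B ,
  Overlap: { '+' }

Answer: Yes. B → A '+' / B → '/' A '+' on { '/' }; B → A '+' / B → '+' ',' on { '+' }; B → A '+' / B → B B ',' on { '+', '/' }; B → '/' A '+' / B → B B ',' on { '/' }; B → '+' ',' / B → B B ',' on { '+' }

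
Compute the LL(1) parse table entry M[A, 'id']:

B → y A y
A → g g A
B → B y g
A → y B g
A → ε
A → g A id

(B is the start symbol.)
To find M[A, 'id'], we find productions for A where 'id' is in the predict set (PREDICT(N → α) = (FIRST(α) \ {ε}) ∪ (FOLLOW(N) if α ⇒* ε)).

Relevant sets:
  FOLLOW(A) = { 'id', 'y' }

A → g g A: PREDICT = { 'g' }
A → y B g: PREDICT = { 'y' }
A → ε: PREDICT = { 'id', 'y' }
  'id' is in predict set, so this production goes in M[A, 'id']
A → g A id: PREDICT = { 'g' }

M[A, 'id'] = A → ε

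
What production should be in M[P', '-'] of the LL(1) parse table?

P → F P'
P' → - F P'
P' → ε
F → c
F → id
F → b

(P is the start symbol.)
To find M[P', '-'], we find productions for P' where '-' is in the predict set (PREDICT(N → α) = (FIRST(α) \ {ε}) ∪ (FOLLOW(N) if α ⇒* ε)).

Relevant sets:
  FOLLOW(P') = { $ }

P' → - F P': PREDICT = { '-' }
  '-' is in predict set, so this production goes in M[P', '-']
P' → ε: PREDICT = { $ }

M[P', '-'] = P' → - F P'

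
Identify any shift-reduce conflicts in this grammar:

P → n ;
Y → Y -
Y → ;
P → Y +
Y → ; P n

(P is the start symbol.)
Yes — I1: [Y → ; .] vs [P → . n ;]

A shift-reduce conflict occurs when an LR(0) state has both:
  - a complete (reduce) item [A → α .] (dot at the end), and
  - a shift item [B → β . c γ] (dot before a terminal).

Augment with P' → P and build the canonical LR(0) collection (I0 = CLOSURE({[P' → . P]}), then GOTO on every symbol after a dot until no new states appear). It has 10 states:
  I0: { [P → . Y +], [P → . n ;], [P' → . P], [Y → . ; P n], [Y → . ;], [Y → . Y -] }  — shift
  I1: { [P → . Y +], [P → . n ;], [Y → . ; P n], [Y → . ;], [Y → . Y -], [Y → ; . P n], [Y → ; .] }  — shift, reduce
  I2: { [P' → P .] }  — accept
  I3: { [P → Y . +], [Y → Y . -] }  — shift
  I4: { [P → n . ;] }  — shift
  I5: { [P → n ; .] }  — reduce
  I6: { [P → Y + .] }  — reduce
  I7: { [Y → Y - .] }  — reduce
  I8: { [Y → ; P . n] }  — shift
  I9: { [Y → ; P n .] }  — reduce

I1 contains reduce item [Y → ; .] and shift items [P → . n ;], [Y → . ;], [Y → . ; P n] — shift-reduce conflict.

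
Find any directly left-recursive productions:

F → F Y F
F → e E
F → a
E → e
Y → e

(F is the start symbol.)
Direct left recursion occurs when N → N α for some non-terminal N (the right-hand side begins with the left-hand side itself).

F → F Y F: LEFT RECURSIVE (starts with F)
F → e E: starts with e
F → a: starts with a
E → e: starts with e
Y → e: starts with e

The grammar has direct left recursion on: F.

Answer: Yes, F is left-recursive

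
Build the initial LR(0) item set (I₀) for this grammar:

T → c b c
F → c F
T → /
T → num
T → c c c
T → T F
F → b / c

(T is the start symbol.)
First, augment the grammar with T' → T
I₀ = CLOSURE({ [T' → . T] }):
  [T' → . T] has the dot before T: add [T → . c b c], [T → . /], [T → . num], [T → . c c c], [T → . T F]
No further items can be added.

I₀ = { [T → . /], [T → . T F], [T → . c b c], [T → . c c c], [T → . num], [T' → . T] }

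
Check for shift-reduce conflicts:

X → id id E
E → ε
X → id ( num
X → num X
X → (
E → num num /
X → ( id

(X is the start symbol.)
Yes — I1: [X → ( .] vs [X → ( . id]; I7: [E → .] vs [E → . num num /]

A shift-reduce conflict occurs when an LR(0) state has both:
  - a complete (reduce) item [A → α .] (dot at the end), and
  - a shift item [B → β . c γ] (dot before a terminal).

Augment with X' → X and build the canonical LR(0) collection (I0 = CLOSURE({[X' → . X]}), then GOTO on every symbol after a dot until no new states appear). It has 14 states:
  I0: { [X → . ( id], [X → . (], [X → . id ( num], [X → . id id E], [X → . num X], [X' → . X] }  — shift
  I1: { [X → ( . id], [X → ( .] }  — shift, reduce
  I2: { [X' → X .] }  — accept
  I3: { [X → id . ( num], [X → id . id E] }  — shift
  I4: { [X → . ( id], [X → . (], [X → . id ( num], [X → . id id E], [X → . num X], [X → num . X] }  — shift
  I5: { [X → num X .] }  — reduce
  I6: { [X → id ( . num] }  — shift
  I7: { [E → . num num /], [E → .], [X → id id . E] }  — shift, reduce
  I8: { [X → id id E .] }  — reduce
  I9: { [E → num . num /] }  — shift
  I10: { [E → num num . /] }  — shift
  I11: { [E → num num / .] }  — reduce
  I12: { [X → id ( num .] }  — reduce
  I13: { [X → ( id .] }  — reduce

I1 contains reduce item [X → ( .] and shift item [X → ( . id] — shift-reduce conflict.
I7 contains reduce item [E → .] and shift item [E → . num num /] — shift-reduce conflict.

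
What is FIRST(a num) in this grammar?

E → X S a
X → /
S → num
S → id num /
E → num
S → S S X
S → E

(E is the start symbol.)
{ 'a' }

To compute FIRST(a num), process the symbols left to right:
Symbol a is a terminal. Add 'a' and stop.
FIRST(a num) = { 'a' }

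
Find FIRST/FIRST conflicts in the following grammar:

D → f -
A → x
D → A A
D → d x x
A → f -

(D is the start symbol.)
Yes. D → f '-' / D → A A on { 'f' }

A FIRST/FIRST conflict occurs when two productions N → α and N → β for the same non-terminal have FIRST(α) ∩ FIRST(β) ≠ ∅ (with ε ∈ FIRST of a nullable right-hand side, so two nullable alternatives also conflict).

FIRST sets of the non-terminals at (or reachable through a nullable prefix from) the front of some alternative:
  FIRST(A) = { 'f', 'x' }

Productions for D:
  D → f -: FIRST = { 'f' }
  D → A A: FIRST = { 'f', 'x' }
  D → d x x: FIRST = { 'd' }
Productions for A:
  A → x: FIRST = { 'x' }
  A → f -: FIRST = { 'f' }

Conflict for D: D → f - and D → A A
  Overlap: { 'f' }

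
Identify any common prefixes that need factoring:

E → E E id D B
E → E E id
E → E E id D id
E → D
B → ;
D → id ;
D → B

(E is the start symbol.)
Left-factoring is needed when two productions for the same non-terminal
share a common prefix on the right-hand side.

Productions for E:
  E → E E id D B
  E → E E id
  E → E E id D id
  E → D
Productions for D:
  D → id ;
  D → B

Found common prefix 'E E id' in productions for E

Answer: Yes, E has productions with common prefix 'E E id'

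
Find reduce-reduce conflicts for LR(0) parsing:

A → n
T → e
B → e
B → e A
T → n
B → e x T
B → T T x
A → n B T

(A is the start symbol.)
A reduce-reduce conflict occurs when an LR(0) state has two complete items [A → α .] and [B → β .] — both call for a reduction, and with no lookahead the parser cannot choose between them.

Augment with A' → A and build the canonical LR(0) collection (I0 = CLOSURE({[A' → . A]}), then GOTO on every symbol after a dot until no new states appear). It has 14 states:
  I0: { [A → . n B T], [A → . n], [A' → . A] }  — shift
  I1: { [A' → A .] }  — accept
  I2: { [A → n . B T], [A → n .], [B → . T T x], [B → . e A], [B → . e x T], [B → . e], [T → . e], [T → . n] }  — shift, reduce
  I3: { [A → n B . T], [T → . e], [T → . n] }  — shift
  I4: { [B → T . T x], [T → . e], [T → . n] }  — shift
  I5: { [A → . n B T], [A → . n], [B → e . A], [B → e . x T], [B → e .], [T → e .] }  — shift, 2 reduces
  I6: { [T → n .] }  — reduce
  I7: { [B → e A .] }  — reduce
  I8: { [B → e x . T], [T → . e], [T → . n] }  — shift
  I9: { [B → e x T .] }  — reduce
  I10: { [T → e .] }  — reduce
  I11: { [B → T T . x] }  — shift
  I12: { [B → T T x .] }  — reduce
  I13: { [A → n B T .] }  — reduce

I5 contains complete items [B → e .], [T → e .] — reduce-reduce conflict.

Answer: Yes — I5: [B → e .] vs [T → e .]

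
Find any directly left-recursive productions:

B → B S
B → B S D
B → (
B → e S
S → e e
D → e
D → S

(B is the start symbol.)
Direct left recursion occurs when N → N α for some non-terminal N (the right-hand side begins with the left-hand side itself).

B → B S: LEFT RECURSIVE (starts with B)
B → B S D: LEFT RECURSIVE (starts with B)
B → (: starts with '('
B → e S: starts with e
S → e e: starts with e
D → e: starts with e
D → S: starts with S

The grammar has direct left recursion on: B.

Answer: Yes, B is left-recursive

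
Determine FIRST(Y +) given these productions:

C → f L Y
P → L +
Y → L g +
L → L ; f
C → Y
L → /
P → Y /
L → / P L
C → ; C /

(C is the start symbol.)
FIRST sets of the non-terminals involved (from the grammar, by fixed-point iteration):
  FIRST(Y) = { '/' }

To compute FIRST(Y +), process the symbols left to right:
Symbol Y is a non-terminal. Add FIRST(Y) \ {ε} = { '/' }
Y is not nullable (ε ∉ FIRST(Y)), so stop here.
FIRST(Y +) = { '/' }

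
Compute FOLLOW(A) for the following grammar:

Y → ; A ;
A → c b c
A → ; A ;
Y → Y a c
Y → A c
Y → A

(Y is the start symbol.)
To compute FOLLOW(A), find every occurrence of A on a right-hand side N → α A β: add FIRST(β) \ {ε}, and if β is empty or nullable also add FOLLOW(N). Iterate to a fixed point.

In Y → ; A ;: A is followed by ';', add FIRST(';') \ {ε} = { ';' }
In A → ; A ;: A is followed by ';', add FIRST(';') \ {ε} = { ';' }
In Y → A c: A is followed by c, add FIRST(c) \ {ε} = { 'c' }
In Y → A: A is at the end, add FOLLOW(Y)

The FOLLOW sets referred to above (computed the same way, to a fixed point):
  FOLLOW(Y) = { $, 'a' }

Taking the union: FOLLOW(A) = { $, ';', 'a', 'c' }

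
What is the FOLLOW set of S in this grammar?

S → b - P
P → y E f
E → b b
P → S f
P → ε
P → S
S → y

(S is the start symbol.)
S is the start symbol, so $ ∈ FOLLOW(S).
In P → S f: S is followed by f, add FIRST(f) \ {ε} = { 'f' }
In P → S: S is at the end, add FOLLOW(P)

The FOLLOW sets referred to above (computed the same way, to a fixed point):
  FOLLOW(P) = { $, 'f' }

Taking the union: FOLLOW(S) = { $, 'f' }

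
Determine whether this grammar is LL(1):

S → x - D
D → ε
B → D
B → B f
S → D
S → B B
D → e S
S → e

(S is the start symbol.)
No. Predict set conflict for S: { $, 'e', 'f' }

A grammar is LL(1) if for each non-terminal N with multiple productions, the predict sets of those productions are pairwise disjoint, where PREDICT(N → α) = (FIRST(α) \ {ε}) ∪ (FOLLOW(N) if α ⇒* ε).

Relevant sets:
  FIRST(D) = { 'e', ε }
  FIRST(B) = { 'e', 'f', ε }
  FOLLOW(S) = { $, 'e', 'f' }
  FOLLOW(D) = { $, 'e', 'f' }
  FOLLOW(B) = { $, 'e', 'f' }

For S:
  PREDICT(S → x '-' D) = { 'x' }
  PREDICT(S → D) = { $, 'e', 'f' }
  PREDICT(S → B B) = { $, 'e', 'f' }
  PREDICT(S → e) = { 'e' }
For D:
  PREDICT(D → ε) = { $, 'e', 'f' }
  PREDICT(D → e S) = { 'e' }
For B:
  PREDICT(B → D) = { $, 'e', 'f' }
  PREDICT(B → B f) = { 'e', 'f' }

Conflict found: Predict set conflict for S: { $, 'e', 'f' }
The grammar is NOT LL(1).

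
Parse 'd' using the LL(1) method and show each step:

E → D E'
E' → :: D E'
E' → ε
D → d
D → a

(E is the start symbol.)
LL(1) parsing maintains a stack (initially the start symbol over $) and the input. At each step: if the stack top is a terminal, match it against the current input token; if it is a non-terminal N, replace it with the RHS of M[N, lookahead] (the unique production whose predict set contains the lookahead).

Stack is shown with the top on the left.

Stack   Input  Action
---------------------
E $     d $    output E → D E'
D E' $  d $    output D → d
d E' $  d $    match 'd'
E' $    $      output E' → ε
$       $      accept

The string is accepted.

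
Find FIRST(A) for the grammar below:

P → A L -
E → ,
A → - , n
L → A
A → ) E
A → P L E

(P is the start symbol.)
{ ')', '-' }

To compute FIRST(A), examine every production with A on the left-hand side, reading each right-hand side left to right until a non-nullable symbol is reached.

FIRST sets of the other non-terminals involved (by the same procedure, iterated to a fixed point):
  FIRST(P) = { ')', '-' }

From A → - , n:
  - '-' is a terminal: add '-' and stop
From A → ) E:
  - ')' is a terminal: add ')' and stop
From A → P L E:
  - P is a non-terminal: add FIRST(P) \ {ε} = { ')', '-' }
    P is not nullable, so stop

Collecting: FIRST(A) = { ')', '-' }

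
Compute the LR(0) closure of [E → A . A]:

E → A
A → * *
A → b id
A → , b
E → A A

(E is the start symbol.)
{ [A → . * *], [A → . , b], [A → . b id], [E → A . A] }

Start with: [E → A . A]
  [E → A . A] has the dot before A: add [A → . * *], [A → . b id], [A → . , b]
No further items can be added.

CLOSURE = { [A → . * *], [A → . , b], [A → . b id], [E → A . A] }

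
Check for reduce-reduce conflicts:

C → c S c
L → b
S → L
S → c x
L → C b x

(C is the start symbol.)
A reduce-reduce conflict occurs when an LR(0) state has two complete items [A → α .] and [B → β .] — both call for a reduction, and with no lookahead the parser cannot choose between them.

Augment with C' → C and build the canonical LR(0) collection (I0 = CLOSURE({[C' → . C]}), then GOTO on every symbol after a dot until no new states appear). It has 12 states:
  I0: { [C → . c S c], [C' → . C] }  — shift
  I1: { [C' → C .] }  — accept
  I2: { [C → . c S c], [C → c . S c], [L → . C b x], [L → . b], [S → . L], [S → . c x] }  — shift
  I3: { [L → C . b x] }  — shift
  I4: { [S → L .] }  — reduce
  I5: { [C → c S . c] }  — shift
  I6: { [L → b .] }  — reduce
  I7: { [C → . c S c], [C → c . S c], [L → . C b x], [L → . b], [S → . L], [S → . c x], [S → c . x] }  — shift
  I8: { [S → c x .] }  — reduce
  I9: { [C → c S c .] }  — reduce
  I10: { [L → C b . x] }  — shift
  I11: { [L → C b x .] }  — reduce

No state contains more than one complete item.

Answer: No reduce-reduce conflicts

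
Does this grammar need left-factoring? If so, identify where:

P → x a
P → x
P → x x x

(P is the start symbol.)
Left-factoring is needed when two productions for the same non-terminal
share a common prefix on the right-hand side.

Productions for P:
  P → x a
  P → x
  P → x x x

Found common prefix 'x' in productions for P

Answer: Yes, P has productions with common prefix 'x'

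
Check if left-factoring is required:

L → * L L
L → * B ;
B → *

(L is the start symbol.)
Left-factoring is needed when two productions for the same non-terminal
share a common prefix on the right-hand side.

Productions for L:
  L → * L L
  L → * B ;

Found common prefix '*' in productions for L

Answer: Yes, L has productions with common prefix '*'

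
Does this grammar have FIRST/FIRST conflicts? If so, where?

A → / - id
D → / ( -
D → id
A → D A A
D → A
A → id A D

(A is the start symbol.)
A FIRST/FIRST conflict occurs when two productions N → α and N → β for the same non-terminal have FIRST(α) ∩ FIRST(β) ≠ ∅ (with ε ∈ FIRST of a nullable right-hand side, so two nullable alternatives also conflict).

FIRST sets of the non-terminals at (or reachable through a nullable prefix from) the front of some alternative:
  FIRST(D) = { '/', 'id' }
  FIRST(A) = { '/', 'id' }

Productions for A:
  A → / - id: FIRST = { '/' }
  A → D A A: FIRST = { '/', 'id' }
  A → id A D: FIRST = { 'id' }
Productions for D:
  D → / ( -: FIRST = { '/' }
  D → id: FIRST = { 'id' }
  D → A: FIRST = { '/', 'id' }

Conflict for A: A → / - id and A → D A A
  Overlap: { '/' }
Conflict for A: A → D A A and A → id A D
  Overlap: { 'id' }
Conflict for D: D → / ( - and D → A
  Overlap: { '/' }
Conflict for D: D → id and D → A
  Overlap: { 'id' }

Answer: Yes. A → '/' '-' id / A → D A A on { '/' }; A → D A A / A → id A D on { 'id' }; D → '/' '(' '-' / D → A on { '/' }; D → id / D → A on { 'id' }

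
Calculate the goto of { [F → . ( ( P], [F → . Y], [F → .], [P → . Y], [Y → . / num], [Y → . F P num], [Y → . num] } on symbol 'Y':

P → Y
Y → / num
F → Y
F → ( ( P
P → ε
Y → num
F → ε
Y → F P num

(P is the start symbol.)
{ [F → Y .], [P → Y .] }

GOTO(I, 'Y') = CLOSURE({ [A → αX.β] : [A → α.Xβ] ∈ I, X = 'Y' })

Items with dot before 'Y', with the dot advanced:
  [F → . Y] → [F → Y .]
  [P → . Y] → [P → Y .]
Closure adds nothing (no advanced item has the dot before a non-terminal).

GOTO = { [F → Y .], [P → Y .] }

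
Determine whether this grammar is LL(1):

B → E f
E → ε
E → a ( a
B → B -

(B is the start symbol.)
No. Predict set conflict for B: { 'a', 'f' }

A grammar is LL(1) if for each non-terminal N with multiple productions, the predict sets of those productions are pairwise disjoint, where PREDICT(N → α) = (FIRST(α) \ {ε}) ∪ (FOLLOW(N) if α ⇒* ε).

Relevant sets:
  FIRST(E) = { 'a', ε }
  FIRST(B) = { 'a', 'f' }
  FOLLOW(E) = { 'f' }

For B:
  PREDICT(B → E f) = { 'a', 'f' }
  PREDICT(B → B '-') = { 'a', 'f' }
For E:
  PREDICT(E → ε) = { 'f' }
  PREDICT(E → a '(' a) = { 'a' }

Conflict found: Predict set conflict for B: { 'a', 'f' }
The grammar is NOT LL(1).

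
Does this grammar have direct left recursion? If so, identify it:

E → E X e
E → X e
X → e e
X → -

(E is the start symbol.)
Yes, E is left-recursive

Direct left recursion occurs when N → N α for some non-terminal N (the right-hand side begins with the left-hand side itself).

E → E X e: LEFT RECURSIVE (starts with E)
E → X e: starts with X
X → e e: starts with e
X → -: starts with '-'

The grammar has direct left recursion on: E.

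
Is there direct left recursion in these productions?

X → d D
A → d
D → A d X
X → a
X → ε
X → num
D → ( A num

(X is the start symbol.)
No direct left recursion

Direct left recursion occurs when N → N α for some non-terminal N (the right-hand side begins with the left-hand side itself).

X → d D: starts with d
A → d: starts with d
D → A d X: starts with A
X → a: starts with a
X → ε: starts with ε
X → num: starts with num
D → ( A num: starts with '('

No direct left recursion found.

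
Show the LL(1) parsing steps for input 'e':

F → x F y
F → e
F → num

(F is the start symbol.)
Stack is shown with the top on the left.

Stack  Input  Action
--------------------
F $    e $    output F → e
e $    e $    match 'e'
$      $      accept

The string is accepted.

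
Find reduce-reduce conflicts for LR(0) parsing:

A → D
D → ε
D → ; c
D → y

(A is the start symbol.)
Augment with A' → A and build the canonical LR(0) collection (I0 = CLOSURE({[A' → . A]}), then GOTO on every symbol after a dot until no new states appear). It has 6 states:
  I0: { [A → . D], [A' → . A], [D → . ; c], [D → . y], [D → .] }  — shift, reduce
  I1: { [D → ; . c] }  — shift
  I2: { [A' → A .] }  — accept
  I3: { [A → D .] }  — reduce
  I4: { [D → y .] }  — reduce
  I5: { [D → ; c .] }  — reduce

No state contains more than one complete item.

Answer: No reduce-reduce conflicts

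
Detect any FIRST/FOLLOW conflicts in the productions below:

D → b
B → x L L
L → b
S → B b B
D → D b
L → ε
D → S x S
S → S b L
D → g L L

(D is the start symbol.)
Yes. L → b with FOLLOW(L) on { 'b' }

A FIRST/FOLLOW conflict occurs when a non-terminal N has a nullable alternative N → β (β ⇒* ε) and another alternative N → α with FIRST(α) ∩ FOLLOW(N) ≠ ∅: on such a lookahead the parser cannot decide between expanding α and letting N vanish via β.

Nullable non-terminals: L.

L: nullable alternative(s) L → ε; FOLLOW(L) = { $, 'b', 'x' }
  L → b: FIRST \ {ε} = { 'b' } — overlaps FOLLOW(L) on { 'b' }: CONFLICT
  L → ε: FIRST \ {ε} = { } — this is the only nullable alternative, skip

B, D, S have no nullable alternative, so no FIRST/FOLLOW check is needed there.

So the grammar has 1 FIRST/FOLLOW conflict (marked CONFLICT above).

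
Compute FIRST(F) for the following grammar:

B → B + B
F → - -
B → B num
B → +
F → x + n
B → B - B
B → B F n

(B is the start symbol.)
From F → - -:
  - '-' is a terminal: add '-' and stop
From F → x + n:
  - x is a terminal: add 'x' and stop

Collecting: FIRST(F) = { '-', 'x' }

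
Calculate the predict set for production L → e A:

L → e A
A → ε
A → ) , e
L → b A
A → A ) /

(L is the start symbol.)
{ 'e' }

PREDICT(L → e A) = (FIRST(RHS) \ {ε}) ∪ (FOLLOW(L) if ε ∈ FIRST(RHS), i.e. RHS ⇒* ε)
FIRST(e A) = { 'e' }
ε ∉ FIRST(e A), so FOLLOW(L) is not added.
PREDICT(L → e A) = { 'e' }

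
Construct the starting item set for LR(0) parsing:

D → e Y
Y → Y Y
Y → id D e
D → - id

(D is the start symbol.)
First, augment the grammar with D' → D
I₀ = CLOSURE({ [D' → . D] }):
  [D' → . D] has the dot before D: add [D → . e Y], [D → . - id]
No further items can be added.

I₀ = { [D → . - id], [D → . e Y], [D' → . D] }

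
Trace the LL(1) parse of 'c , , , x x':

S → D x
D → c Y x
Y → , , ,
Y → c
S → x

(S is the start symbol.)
LL(1) parsing maintains a stack (initially the start symbol over $) and the input. At each step: if the stack top is a terminal, match it against the current input token; if it is a non-terminal N, replace it with the RHS of M[N, lookahead] (the unique production whose predict set contains the lookahead).

Stack is shown with the top on the left.

Stack        Input          Action
----------------------------------
S $          c , , , x x $  output S → D x
D x $        c , , , x x $  output D → c Y x
c Y x x $    c , , , x x $  match 'c'
Y x x $      , , , x x $    output Y → , , ,
, , , x x $  , , , x x $    match ','
, , x x $    , , x x $      match ','
, x x $      , x x $        match ','
x x $        x x $          match 'x'
x $          x $            match 'x'
$            $              accept

The string is accepted.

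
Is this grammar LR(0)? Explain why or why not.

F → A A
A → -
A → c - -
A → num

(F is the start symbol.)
Yes, the grammar is LR(0)

Augment with F' → F and build the canonical LR(0) collection (I0 = CLOSURE({[F' → . F]}), then GOTO on every symbol after a dot until no new states appear). It has 9 states:
  I0: { [A → . -], [A → . c - -], [A → . num], [F → . A A], [F' → . F] }  — shift
  I1: { [A → - .] }  — reduce
  I2: { [A → . -], [A → . c - -], [A → . num], [F → A . A] }  — shift
  I3: { [F' → F .] }  — accept
  I4: { [A → c . - -] }  — shift
  I5: { [A → num .] }  — reduce
  I6: { [A → c - . -] }  — shift
  I7: { [A → c - - .] }  — reduce
  I8: { [F → A A .] }  — reduce

Every state is either a pure shift/goto state or contains exactly one complete item and nothing to shift — no conflicts. The grammar is LR(0).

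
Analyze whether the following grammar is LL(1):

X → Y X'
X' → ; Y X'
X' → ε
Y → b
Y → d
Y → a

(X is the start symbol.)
Yes, the grammar is LL(1).

Relevant sets:
  FOLLOW(X') = { $ }

For X':
  PREDICT(X' → ';' Y X') = { ';' }
  PREDICT(X' → ε) = { $ }
For Y:
  PREDICT(Y → b) = { 'b' }
  PREDICT(Y → d) = { 'd' }
  PREDICT(Y → a) = { 'a' }
X has a single production, so nothing to check there.

All predict sets are disjoint. The grammar IS LL(1).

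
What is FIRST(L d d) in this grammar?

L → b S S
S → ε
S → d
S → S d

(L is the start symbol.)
FIRST sets of the non-terminals involved (from the grammar, by fixed-point iteration):
  FIRST(L) = { 'b' }

To compute FIRST(L d d), process the symbols left to right:
Symbol L is a non-terminal. Add FIRST(L) \ {ε} = { 'b' }
L is not nullable (ε ∉ FIRST(L)), so stop here.
FIRST(L d d) = { 'b' }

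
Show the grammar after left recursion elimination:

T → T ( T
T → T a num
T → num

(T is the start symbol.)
T → num T'
T' → ( T T'
T' → a num T'
T' → ε

T is directly left-recursive. The standard transformation for
  A → A α₁ | ... | A α_m | β₁ | ... | β_n
is
  A  → β₁ A' | ... | β_n A'
  A' → α₁ A' | ... | α_m A' | ε

T → num becomes T → num T'
T → T ( T becomes T' → ( T T'
T → T a num becomes T' → a num T'
Add T' → ε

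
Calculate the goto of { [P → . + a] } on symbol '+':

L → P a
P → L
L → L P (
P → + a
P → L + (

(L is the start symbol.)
{ [P → + . a] }

GOTO(I, '+') = CLOSURE({ [A → αX.β] : [A → α.Xβ] ∈ I, X = '+' })

Items with dot before '+', with the dot advanced:
  [P → . + a] → [P → + . a]
Closure adds nothing (no advanced item has the dot before a non-terminal).

GOTO = { [P → + . a] }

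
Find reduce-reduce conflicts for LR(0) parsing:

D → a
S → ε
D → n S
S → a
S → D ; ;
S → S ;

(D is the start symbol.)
A reduce-reduce conflict occurs when an LR(0) state has two complete items [A → α .] and [B → β .] — both call for a reduction, and with no lookahead the parser cannot choose between them.

Augment with D' → D and build the canonical LR(0) collection (I0 = CLOSURE({[D' → . D]}), then GOTO on every symbol after a dot until no new states appear). It has 10 states:
  I0: { [D → . a], [D → . n S], [D' → . D] }  — shift
  I1: { [D' → D .] }  — accept
  I2: { [D → a .] }  — reduce
  I3: { [D → . a], [D → . n S], [D → n . S], [S → . D ; ;], [S → . S ;], [S → . a], [S → .] }  — shift, reduce
  I4: { [S → D . ; ;] }  — shift
  I5: { [D → n S .], [S → S . ;] }  — shift, reduce
  I6: { [D → a .], [S → a .] }  — 2 reduces
  I7: { [S → S ; .] }  — reduce
  I8: { [S → D ; . ;] }  — shift
  I9: { [S → D ; ; .] }  — reduce

I6 contains complete items [D → a .], [S → a .] — reduce-reduce conflict.

Answer: Yes — I6: [D → a .] vs [S → a .]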